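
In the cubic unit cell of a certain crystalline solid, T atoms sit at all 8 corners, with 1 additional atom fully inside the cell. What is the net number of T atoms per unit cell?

2

Corner atoms are shared by 8 cells (1/8 each), interior atoms are unshared.
Net atoms = 8 × 1/8 + 1 = 1 + 1 = 2.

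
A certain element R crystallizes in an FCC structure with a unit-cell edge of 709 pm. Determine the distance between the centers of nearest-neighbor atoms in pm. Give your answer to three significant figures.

In an FCC structure, atoms touch along the face diagonal, so √2·a = 4r; the nearest-neighbor distance equals 2r = 0.7071·a.
d = 0.7071 × 709 = 501 pm.

501 pm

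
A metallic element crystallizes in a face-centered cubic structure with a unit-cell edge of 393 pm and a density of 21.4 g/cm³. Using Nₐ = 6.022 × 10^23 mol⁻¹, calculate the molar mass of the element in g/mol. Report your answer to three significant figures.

196 g/mol

An FCC cell has Z = 4 atoms; a = 3.930 × 10^-8 cm.
M = ρ·N_A·a³/Z = 21.4 × 6.022 × 10²³ × 6.070 × 10^-23 / 4 = 196 g/mol.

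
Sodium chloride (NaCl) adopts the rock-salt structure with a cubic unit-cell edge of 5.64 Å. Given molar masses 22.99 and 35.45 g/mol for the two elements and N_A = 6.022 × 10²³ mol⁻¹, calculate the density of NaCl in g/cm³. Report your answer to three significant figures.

2.16 g/cm³

The rock-salt structure contains Z = 4 formula units per cell; M(NaCl) = 22.99 + 35.45 = 58.44 g/mol.
a³ = (5.640 × 10^-8 cm)³ = 1.794 × 10^-22 cm³.
ρ = 4 × 58.44 / (6.022 × 10²³ × 1.794 × 10^-22) = 2.164 g/cm³.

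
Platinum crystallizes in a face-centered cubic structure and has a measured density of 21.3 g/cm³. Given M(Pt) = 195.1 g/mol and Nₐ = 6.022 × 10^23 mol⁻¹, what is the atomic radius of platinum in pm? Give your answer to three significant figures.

139 pm

For an FCC cell (Z = 4), a³ = Z·M/(N_A·ρ) = 4 × 195.1 / (6.022 × 10²³ × 21.30) = 6.084 × 10^-23 cm³, so a = 3.933 × 10^-8 cm = 393.3 pm.
Atoms touch along the face diagonal, so √2·a = 4r, so r = 0.3536 × a = 139 pm.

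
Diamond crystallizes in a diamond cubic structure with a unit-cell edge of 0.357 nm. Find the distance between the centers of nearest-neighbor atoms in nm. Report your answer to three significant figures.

In a diamond cubic structure, nearest neighbors lie along the body diagonal with √3·a = 8r; the nearest-neighbor distance equals 2r = 0.4330·a.
d = 0.4330 × 0.357 = 0.155 nm.

0.155 nm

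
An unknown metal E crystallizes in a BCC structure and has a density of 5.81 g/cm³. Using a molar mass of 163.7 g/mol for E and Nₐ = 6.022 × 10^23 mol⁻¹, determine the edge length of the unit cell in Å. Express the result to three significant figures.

4.54 Å

With Z = 2 atoms per BCC cell, a³ = Z·M/(N_A·ρ) = 2 × 163.7 / (6.022 × 10²³ × 5.810 g/cm³) = 9.358 × 10^-23 cm³.
a = (9.358 × 10^-23)^(1/3) = 4.540 × 10^-8 cm = 4.54 Å.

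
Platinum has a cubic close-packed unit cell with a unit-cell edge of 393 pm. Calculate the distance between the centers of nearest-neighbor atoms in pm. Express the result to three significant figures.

In an FCC structure, atoms touch along the face diagonal, so √2·a = 4r; the nearest-neighbor distance equals 2r = 0.7071·a.
d = 0.7071 × 393 = 278 pm.

278 pm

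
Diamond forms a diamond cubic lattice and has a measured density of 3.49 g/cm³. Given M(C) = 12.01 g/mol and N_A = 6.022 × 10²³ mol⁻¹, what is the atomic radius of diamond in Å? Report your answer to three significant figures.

For a diamond cubic cell (Z = 8), a³ = Z·M/(N_A·ρ) = 8 × 12.01 / (6.022 × 10²³ × 3.490) = 4.572 × 10^-23 cm³, so a = 3.576 × 10^-8 cm = 3.576 Å.
Nearest neighbors lie along the body diagonal with √3·a = 8r, so r = 0.2165 × a = 0.774 Å.

0.774 Å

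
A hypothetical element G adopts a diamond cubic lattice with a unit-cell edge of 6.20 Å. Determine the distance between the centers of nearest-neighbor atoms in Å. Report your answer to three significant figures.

In a diamond cubic structure, nearest neighbors lie along the body diagonal with √3·a = 8r; the nearest-neighbor distance equals 2r = 0.4330·a.
d = 0.4330 × 6.20 = 2.68 Å.

2.68 Å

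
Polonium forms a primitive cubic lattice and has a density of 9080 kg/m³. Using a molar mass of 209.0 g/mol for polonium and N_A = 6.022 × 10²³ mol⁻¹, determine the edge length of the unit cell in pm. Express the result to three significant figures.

With Z = 1 atom per simple cubic cell, a³ = Z·M/(N_A·ρ) = 1 × 209.0 / (6.022 × 10²³ × 9.080 g/cm³) = 3.822 × 10^-23 cm³.
a = (3.822 × 10^-23)^(1/3) = 3.369 × 10^-8 cm = 337 pm.

337 pm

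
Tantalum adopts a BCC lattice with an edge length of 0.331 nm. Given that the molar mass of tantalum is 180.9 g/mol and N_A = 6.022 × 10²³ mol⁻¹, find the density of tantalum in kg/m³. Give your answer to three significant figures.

A BCC unit cell contains Z = 2 atoms.
Cell volume: a³ = (0.331 nm)³ = (3.310 × 10^-8 cm)³ = 3.626 × 10^-23 cm³.
ρ = Z·M/(N_A·a³) = 2 × 180.9 / (6.022 × 10²³ × 3.626 × 10^-23) = 16.57 g/cm³ = 16600 kg/m³.

16600 kg/m³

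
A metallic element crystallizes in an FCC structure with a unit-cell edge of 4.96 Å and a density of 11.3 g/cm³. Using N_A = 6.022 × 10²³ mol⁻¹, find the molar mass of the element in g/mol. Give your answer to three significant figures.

208 g/mol

An FCC cell has Z = 4 atoms; a = 4.960 × 10^-8 cm.
M = ρ·N_A·a³/Z = 11.3 × 6.022 × 10²³ × 1.220 × 10^-22 / 4 = 208 g/mol.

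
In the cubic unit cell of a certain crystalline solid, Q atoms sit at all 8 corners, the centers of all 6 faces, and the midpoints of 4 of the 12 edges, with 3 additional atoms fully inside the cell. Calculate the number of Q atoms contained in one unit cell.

8

Corner atoms are shared by 8 cells (1/8 each), face atoms by 2 (1/2 each), edge atoms by 4 (1/4 each), interior atoms are unshared.
Net atoms = 8 × 1/8 + 6 × 1/2 + 4 × 1/4 + 3 = 1 + 3 + 1 + 3 = 8.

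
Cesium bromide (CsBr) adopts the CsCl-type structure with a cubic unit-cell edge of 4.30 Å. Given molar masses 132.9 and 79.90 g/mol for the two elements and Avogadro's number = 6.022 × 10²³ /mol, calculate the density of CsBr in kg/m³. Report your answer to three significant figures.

4440 kg/m³

The CsCl-type structure contains Z = 1 formula unit per cell; M(CsBr) = 132.9 + 79.90 = 212.8 g/mol.
a³ = (4.300 × 10^-8 cm)³ = 7.951 × 10^-23 cm³.
ρ = 1 × 212.8 / (6.022 × 10²³ × 7.951 × 10^-23) = 4.445 g/cm³ = 4440 kg/m³.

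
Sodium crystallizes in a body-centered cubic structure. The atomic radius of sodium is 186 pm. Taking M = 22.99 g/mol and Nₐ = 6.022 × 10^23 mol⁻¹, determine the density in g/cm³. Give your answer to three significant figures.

In a BCC lattice, atoms touch along the body diagonal, so √3·a = 4r, giving a = 429.5 pm = 4.295 × 10^-8 cm.
With Z = 2, ρ = Z·M/(N_A·a³) = 2 × 22.99 / (6.022 × 10²³ × 7.926 × 10^-23) = 0.9634 g/cm³.

0.963 g/cm³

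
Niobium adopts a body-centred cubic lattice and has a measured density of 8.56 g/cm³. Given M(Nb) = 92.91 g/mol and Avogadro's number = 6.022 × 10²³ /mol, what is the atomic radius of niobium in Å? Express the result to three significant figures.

1.43 Å

For a BCC cell (Z = 2), a³ = Z·M/(N_A·ρ) = 2 × 92.91 / (6.022 × 10²³ × 8.560) = 3.605 × 10^-23 cm³, so a = 3.303 × 10^-8 cm = 3.303 Å.
Atoms touch along the body diagonal, so √3·a = 4r, so r = 0.4330 × a = 1.43 Å.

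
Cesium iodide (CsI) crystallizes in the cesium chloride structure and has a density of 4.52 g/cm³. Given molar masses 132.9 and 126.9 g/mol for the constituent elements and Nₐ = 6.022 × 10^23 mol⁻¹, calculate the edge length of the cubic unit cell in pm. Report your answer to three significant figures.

457 pm

M(CsI) = 259.8 g/mol; Z = 1 formula unit per cell.
a³ = Z·M/(N_A·ρ) = 1 × 259.8 / (6.022 × 10²³ × 4.52) = 9.545 × 10^-23 cm³, so a = 4.570 × 10^-8 cm = 457 pm.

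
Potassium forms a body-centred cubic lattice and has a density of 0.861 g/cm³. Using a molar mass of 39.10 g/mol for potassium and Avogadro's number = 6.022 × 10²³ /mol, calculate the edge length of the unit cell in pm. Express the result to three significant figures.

532 pm

With Z = 2 atoms per BCC cell, a³ = Z·M/(N_A·ρ) = 2 × 39.10 / (6.022 × 10²³ × 0.8610 g/cm³) = 1.508 × 10^-22 cm³.
a = (1.508 × 10^-22)^(1/3) = 5.323 × 10^-8 cm = 532 pm.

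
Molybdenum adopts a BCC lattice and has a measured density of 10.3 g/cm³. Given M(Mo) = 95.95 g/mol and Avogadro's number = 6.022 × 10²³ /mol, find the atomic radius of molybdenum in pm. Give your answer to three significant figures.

136 pm

For a BCC cell (Z = 2), a³ = Z·M/(N_A·ρ) = 2 × 95.95 / (6.022 × 10²³ × 10.30) = 3.094 × 10^-23 cm³, so a = 3.139 × 10^-8 cm = 313.9 pm.
Atoms touch along the body diagonal, so √3·a = 4r, so r = 0.4330 × a = 136 pm.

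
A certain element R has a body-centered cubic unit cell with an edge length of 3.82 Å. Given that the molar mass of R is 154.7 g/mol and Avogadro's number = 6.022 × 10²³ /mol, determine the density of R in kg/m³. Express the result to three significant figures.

9220 kg/m³

A BCC unit cell contains Z = 2 atoms.
Cell volume: a³ = (3.82 Å)³ = (3.820 × 10^-8 cm)³ = 5.574 × 10^-23 cm³.
ρ = Z·M/(N_A·a³) = 2 × 154.7 / (6.022 × 10²³ × 5.574 × 10^-23) = 9.217 g/cm³ = 9220 kg/m³.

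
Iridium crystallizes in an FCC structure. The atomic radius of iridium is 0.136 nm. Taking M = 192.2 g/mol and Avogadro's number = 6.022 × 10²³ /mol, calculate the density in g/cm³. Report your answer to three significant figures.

22.4 g/cm³

In an FCC lattice, atoms touch along the face diagonal, so √2·a = 4r, giving a = 0.3847 nm = 3.847 × 10^-8 cm.
With Z = 4, ρ = Z·M/(N_A·a³) = 4 × 192.2 / (6.022 × 10²³ × 5.692 × 10^-23) = 22.43 g/cm³.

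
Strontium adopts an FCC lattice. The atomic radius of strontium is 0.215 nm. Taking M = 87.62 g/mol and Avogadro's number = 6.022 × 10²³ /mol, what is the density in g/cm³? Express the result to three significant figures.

2.59 g/cm³

In an FCC lattice, atoms touch along the face diagonal, so √2·a = 4r, giving a = 0.6081 nm = 6.081 × 10^-8 cm.
With Z = 4, ρ = Z·M/(N_A·a³) = 4 × 87.62 / (6.022 × 10²³ × 2.249 × 10^-22) = 2.588 g/cm³.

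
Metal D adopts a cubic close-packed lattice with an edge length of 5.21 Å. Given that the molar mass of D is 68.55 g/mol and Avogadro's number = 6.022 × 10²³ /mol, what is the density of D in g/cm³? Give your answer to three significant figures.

An FCC unit cell contains Z = 4 atoms.
Cell volume: a³ = (5.21 Å)³ = (5.210 × 10^-8 cm)³ = 1.414 × 10^-22 cm³.
ρ = Z·M/(N_A·a³) = 4 × 68.55 / (6.022 × 10²³ × 1.414 × 10^-22) = 3.220 g/cm³.

3.22 g/cm³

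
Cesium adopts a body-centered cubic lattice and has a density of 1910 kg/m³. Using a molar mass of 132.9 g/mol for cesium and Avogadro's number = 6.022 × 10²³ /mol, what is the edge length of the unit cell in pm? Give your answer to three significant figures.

614 pm

With Z = 2 atoms per BCC cell, a³ = Z·M/(N_A·ρ) = 2 × 132.9 / (6.022 × 10²³ × 1.910 g/cm³) = 2.311 × 10^-22 cm³.
a = (2.311 × 10^-22)^(1/3) = 6.137 × 10^-8 cm = 614 pm.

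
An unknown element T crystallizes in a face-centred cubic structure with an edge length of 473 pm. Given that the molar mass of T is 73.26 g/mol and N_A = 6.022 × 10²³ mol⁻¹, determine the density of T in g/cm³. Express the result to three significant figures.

An FCC unit cell contains Z = 4 atoms.
Cell volume: a³ = (473 pm)³ = (4.730 × 10^-8 cm)³ = 1.058 × 10^-22 cm³.
ρ = Z·M/(N_A·a³) = 4 × 73.26 / (6.022 × 10²³ × 1.058 × 10^-22) = 4.598 g/cm³.

4.60 g/cm³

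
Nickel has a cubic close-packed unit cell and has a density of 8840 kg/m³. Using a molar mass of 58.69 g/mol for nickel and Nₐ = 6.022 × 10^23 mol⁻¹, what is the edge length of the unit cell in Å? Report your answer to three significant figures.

3.53 Å

With Z = 4 atoms per FCC cell, a³ = Z·M/(N_A·ρ) = 4 × 58.69 / (6.022 × 10²³ × 8.840 g/cm³) = 4.410 × 10^-23 cm³.
a = (4.410 × 10^-23)^(1/3) = 3.533 × 10^-8 cm = 3.53 Å.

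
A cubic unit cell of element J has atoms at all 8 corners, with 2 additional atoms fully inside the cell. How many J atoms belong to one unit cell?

Corner atoms are shared by 8 cells (1/8 each), interior atoms are unshared.
Net atoms = 8 × 1/8 + 2 = 1 + 2 = 3.

3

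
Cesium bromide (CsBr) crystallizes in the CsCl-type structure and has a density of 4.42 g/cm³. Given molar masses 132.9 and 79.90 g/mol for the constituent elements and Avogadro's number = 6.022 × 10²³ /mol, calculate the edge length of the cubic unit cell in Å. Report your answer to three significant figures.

M(CsBr) = 212.8 g/mol; Z = 1 formula unit per cell.
a³ = Z·M/(N_A·ρ) = 1 × 212.8 / (6.022 × 10²³ × 4.42) = 7.995 × 10^-23 cm³, so a = 4.308 × 10^-8 cm = 4.31 Å.

4.31 Å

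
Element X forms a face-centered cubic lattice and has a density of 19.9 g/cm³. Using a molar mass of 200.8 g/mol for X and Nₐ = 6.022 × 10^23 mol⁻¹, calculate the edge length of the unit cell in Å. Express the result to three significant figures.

4.06 Å

With Z = 4 atoms per FCC cell, a³ = Z·M/(N_A·ρ) = 4 × 200.8 / (6.022 × 10²³ × 19.90 g/cm³) = 6.702 × 10^-23 cm³.
a = (6.702 × 10^-23)^(1/3) = 4.062 × 10^-8 cm = 4.06 Å.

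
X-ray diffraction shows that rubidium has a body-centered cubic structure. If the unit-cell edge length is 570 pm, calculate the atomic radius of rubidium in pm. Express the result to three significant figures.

247 pm

In a BCC lattice, atoms touch along the body diagonal, so √3·a = 4r.
r = √3·a/4 = 1.7321 × 570 / 4 = 247 pm.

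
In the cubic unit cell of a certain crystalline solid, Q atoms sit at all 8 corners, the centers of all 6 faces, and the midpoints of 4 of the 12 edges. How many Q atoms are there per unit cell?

Corner atoms are shared by 8 cells (1/8 each), face atoms by 2 (1/2 each), edge atoms by 4 (1/4 each).
Net atoms = 8 × 1/8 + 6 × 1/2 + 4 × 1/4 = 1 + 3 + 1 = 5.

5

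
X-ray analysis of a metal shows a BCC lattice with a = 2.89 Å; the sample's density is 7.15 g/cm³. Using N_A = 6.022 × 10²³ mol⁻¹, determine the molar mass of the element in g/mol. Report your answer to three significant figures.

A BCC cell has Z = 2 atoms; a = 2.890 × 10^-8 cm.
M = ρ·N_A·a³/Z = 7.15 × 6.022 × 10²³ × 2.414 × 10^-23 / 2 = 52.0 g/mol.

52.0 g/mol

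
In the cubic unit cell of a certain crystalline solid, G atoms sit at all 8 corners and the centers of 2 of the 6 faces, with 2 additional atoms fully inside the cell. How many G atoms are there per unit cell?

4

Corner atoms are shared by 8 cells (1/8 each), face atoms by 2 (1/2 each), interior atoms are unshared.
Net atoms = 8 × 1/8 + 2 × 1/2 + 2 = 1 + 1 + 2 = 4.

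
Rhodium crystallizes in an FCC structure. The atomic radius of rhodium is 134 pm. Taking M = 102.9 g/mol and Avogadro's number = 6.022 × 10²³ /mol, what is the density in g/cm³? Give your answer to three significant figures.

In an FCC lattice, atoms touch along the face diagonal, so √2·a = 4r, giving a = 379.0 pm = 3.790 × 10^-8 cm.
With Z = 4, ρ = Z·M/(N_A·a³) = 4 × 102.9 / (6.022 × 10²³ × 5.444 × 10^-23) = 12.55 g/cm³.

12.6 g/cm³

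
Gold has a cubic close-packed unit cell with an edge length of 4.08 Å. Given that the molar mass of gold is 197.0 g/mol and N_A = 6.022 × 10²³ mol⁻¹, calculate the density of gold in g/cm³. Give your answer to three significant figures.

19.3 g/cm³

An FCC unit cell contains Z = 4 atoms.
Cell volume: a³ = (4.08 Å)³ = (4.080 × 10^-8 cm)³ = 6.792 × 10^-23 cm³.
ρ = Z·M/(N_A·a³) = 4 × 197.0 / (6.022 × 10²³ × 6.792 × 10^-23) = 19.27 g/cm³.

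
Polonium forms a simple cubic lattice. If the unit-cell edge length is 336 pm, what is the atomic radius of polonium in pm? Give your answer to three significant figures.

In a simple cubic lattice, atoms touch along the cell edge, so a = 2r.
r = a/2 = 336/2 = 168 pm.

168 pm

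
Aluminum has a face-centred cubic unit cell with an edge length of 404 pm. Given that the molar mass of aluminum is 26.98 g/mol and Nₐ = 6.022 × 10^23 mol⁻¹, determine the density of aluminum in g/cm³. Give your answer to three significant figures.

An FCC unit cell contains Z = 4 atoms.
Cell volume: a³ = (404 pm)³ = (4.040 × 10^-8 cm)³ = 6.594 × 10^-23 cm³.
ρ = Z·M/(N_A·a³) = 4 × 26.98 / (6.022 × 10²³ × 6.594 × 10^-23) = 2.718 g/cm³.

2.72 g/cm³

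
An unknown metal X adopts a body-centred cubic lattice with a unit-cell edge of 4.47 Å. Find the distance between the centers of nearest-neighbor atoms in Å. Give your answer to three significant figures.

3.87 Å

In a BCC structure, atoms touch along the body diagonal, so √3·a = 4r; the nearest-neighbor distance equals 2r = 0.8660·a.
d = 0.8660 × 4.47 = 3.87 Å.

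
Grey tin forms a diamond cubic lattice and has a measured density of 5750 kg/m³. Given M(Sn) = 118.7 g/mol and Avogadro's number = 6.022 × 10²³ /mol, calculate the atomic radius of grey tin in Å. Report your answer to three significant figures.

For a diamond cubic cell (Z = 8), a³ = Z·M/(N_A·ρ) = 8 × 118.7 / (6.022 × 10²³ × 5.750) = 2.742 × 10^-22 cm³, so a = 6.497 × 10^-8 cm = 6.497 Å.
Nearest neighbors lie along the body diagonal with √3·a = 8r, so r = 0.2165 × a = 1.41 Å.

1.41 Å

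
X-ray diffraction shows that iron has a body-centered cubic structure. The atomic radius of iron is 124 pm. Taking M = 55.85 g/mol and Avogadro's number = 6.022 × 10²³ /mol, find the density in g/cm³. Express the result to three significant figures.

In a BCC lattice, atoms touch along the body diagonal, so √3·a = 4r, giving a = 286.4 pm = 2.864 × 10^-8 cm.
With Z = 2, ρ = Z·M/(N_A·a³) = 2 × 55.85 / (6.022 × 10²³ × 2.348 × 10^-23) = 7.899 g/cm³.

7.90 g/cm³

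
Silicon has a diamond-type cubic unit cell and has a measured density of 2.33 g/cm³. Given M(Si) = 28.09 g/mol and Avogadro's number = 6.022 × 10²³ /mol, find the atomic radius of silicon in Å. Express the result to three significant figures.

1.18 Å

For a diamond cubic cell (Z = 8), a³ = Z·M/(N_A·ρ) = 8 × 28.09 / (6.022 × 10²³ × 2.330) = 1.602 × 10^-22 cm³, so a = 5.431 × 10^-8 cm = 5.431 Å.
Nearest neighbors lie along the body diagonal with √3·a = 8r, so r = 0.2165 × a = 1.18 Å.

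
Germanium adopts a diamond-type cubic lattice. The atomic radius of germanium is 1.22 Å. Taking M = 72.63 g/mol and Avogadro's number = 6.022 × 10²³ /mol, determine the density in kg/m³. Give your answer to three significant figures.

5390 kg/m³

In a diamond cubic lattice, nearest neighbors lie along the body diagonal with √3·a = 8r, giving a = 5.635 Å = 5.635 × 10^-8 cm.
With Z = 8, ρ = Z·M/(N_A·a³) = 8 × 72.63 / (6.022 × 10²³ × 1.789 × 10^-22) = 5.393 g/cm³ = 5390 kg/m³.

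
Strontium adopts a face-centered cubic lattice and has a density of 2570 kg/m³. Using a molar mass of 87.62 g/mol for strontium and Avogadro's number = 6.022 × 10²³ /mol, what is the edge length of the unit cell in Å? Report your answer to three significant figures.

6.10 Å

With Z = 4 atoms per FCC cell, a³ = Z·M/(N_A·ρ) = 4 × 87.62 / (6.022 × 10²³ × 2.570 g/cm³) = 2.265 × 10^-22 cm³.
a = (2.265 × 10^-22)^(1/3) = 6.095 × 10^-8 cm = 6.10 Å.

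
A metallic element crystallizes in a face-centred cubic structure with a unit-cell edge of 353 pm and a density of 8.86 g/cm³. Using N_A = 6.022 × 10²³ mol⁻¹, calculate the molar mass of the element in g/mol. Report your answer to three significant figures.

An FCC cell has Z = 4 atoms; a = 3.530 × 10^-8 cm.
M = ρ·N_A·a³/Z = 8.86 × 6.022 × 10²³ × 4.399 × 10^-23 / 4 = 58.7 g/mol.

58.7 g/mol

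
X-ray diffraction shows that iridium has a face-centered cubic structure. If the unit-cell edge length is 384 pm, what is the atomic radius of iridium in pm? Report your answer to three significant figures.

136 pm

In an FCC lattice, atoms touch along the face diagonal, so √2·a = 4r.
r = √2·a/4 = 1.4142 × 384 / 4 = 136 pm.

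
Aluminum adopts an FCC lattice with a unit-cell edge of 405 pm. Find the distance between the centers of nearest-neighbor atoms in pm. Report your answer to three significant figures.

In an FCC structure, atoms touch along the face diagonal, so √2·a = 4r; the nearest-neighbor distance equals 2r = 0.7071·a.
d = 0.7071 × 405 = 286 pm.

286 pm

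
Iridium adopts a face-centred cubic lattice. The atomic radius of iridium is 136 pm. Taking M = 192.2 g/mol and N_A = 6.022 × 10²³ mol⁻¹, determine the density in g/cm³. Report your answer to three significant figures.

In an FCC lattice, atoms touch along the face diagonal, so √2·a = 4r, giving a = 384.7 pm = 3.847 × 10^-8 cm.
With Z = 4, ρ = Z·M/(N_A·a³) = 4 × 192.2 / (6.022 × 10²³ × 5.692 × 10^-23) = 22.43 g/cm³.

22.4 g/cm³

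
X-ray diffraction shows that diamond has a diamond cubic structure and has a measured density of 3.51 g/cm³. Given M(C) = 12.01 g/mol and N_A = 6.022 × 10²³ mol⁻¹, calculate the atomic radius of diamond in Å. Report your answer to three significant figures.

For a diamond cubic cell (Z = 8), a³ = Z·M/(N_A·ρ) = 8 × 12.01 / (6.022 × 10²³ × 3.510) = 4.546 × 10^-23 cm³, so a = 3.569 × 10^-8 cm = 3.569 Å.
Nearest neighbors lie along the body diagonal with √3·a = 8r, so r = 0.2165 × a = 0.773 Å.

0.773 Å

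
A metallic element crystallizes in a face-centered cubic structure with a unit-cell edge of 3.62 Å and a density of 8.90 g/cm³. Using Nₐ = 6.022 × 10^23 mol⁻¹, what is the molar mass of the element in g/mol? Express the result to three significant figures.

An FCC cell has Z = 4 atoms; a = 3.620 × 10^-8 cm.
M = ρ·N_A·a³/Z = 8.90 × 6.022 × 10²³ × 4.744 × 10^-23 / 4 = 63.6 g/mol.

63.6 g/mol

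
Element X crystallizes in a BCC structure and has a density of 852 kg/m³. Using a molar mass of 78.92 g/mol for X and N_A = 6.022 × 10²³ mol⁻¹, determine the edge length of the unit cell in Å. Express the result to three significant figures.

With Z = 2 atoms per BCC cell, a³ = Z·M/(N_A·ρ) = 2 × 78.92 / (6.022 × 10²³ × 0.8520 g/cm³) = 3.076 × 10^-22 cm³.
a = (3.076 × 10^-22)^(1/3) = 6.751 × 10^-8 cm = 6.75 Å.

6.75 Å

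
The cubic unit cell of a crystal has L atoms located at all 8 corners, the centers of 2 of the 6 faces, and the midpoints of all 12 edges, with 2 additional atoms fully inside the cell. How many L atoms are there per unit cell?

Corner atoms are shared by 8 cells (1/8 each), face atoms by 2 (1/2 each), edge atoms by 4 (1/4 each), interior atoms are unshared.
Net atoms = 8 × 1/8 + 2 × 1/2 + 12 × 1/4 + 2 = 1 + 1 + 3 + 2 = 7.

7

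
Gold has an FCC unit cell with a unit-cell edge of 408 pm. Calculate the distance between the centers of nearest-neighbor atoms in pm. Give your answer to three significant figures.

In an FCC structure, atoms touch along the face diagonal, so √2·a = 4r; the nearest-neighbor distance equals 2r = 0.7071·a.
d = 0.7071 × 408 = 288 pm.

288 pm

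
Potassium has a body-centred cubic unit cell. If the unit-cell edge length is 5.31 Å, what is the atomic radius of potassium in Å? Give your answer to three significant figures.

2.30 Å

In a BCC lattice, atoms touch along the body diagonal, so √3·a = 4r.
r = √3·a/4 = 1.7321 × 5.31 / 4 = 2.30 Å.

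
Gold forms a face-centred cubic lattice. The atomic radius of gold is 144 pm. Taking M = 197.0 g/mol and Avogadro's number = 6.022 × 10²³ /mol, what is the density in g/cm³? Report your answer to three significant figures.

In an FCC lattice, atoms touch along the face diagonal, so √2·a = 4r, giving a = 407.3 pm = 4.073 × 10^-8 cm.
With Z = 4, ρ = Z·M/(N_A·a³) = 4 × 197.0 / (6.022 × 10²³ × 6.757 × 10^-23) = 19.37 g/cm³.

19.4 g/cm³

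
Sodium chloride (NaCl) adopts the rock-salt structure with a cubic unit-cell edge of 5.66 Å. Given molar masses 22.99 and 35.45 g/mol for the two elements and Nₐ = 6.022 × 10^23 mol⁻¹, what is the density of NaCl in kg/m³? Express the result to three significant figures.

The rock-salt structure contains Z = 4 formula units per cell; M(NaCl) = 22.99 + 35.45 = 58.44 g/mol.
a³ = (5.660 × 10^-8 cm)³ = 1.813 × 10^-22 cm³.
ρ = 4 × 58.44 / (6.022 × 10²³ × 1.813 × 10^-22) = 2.141 g/cm³ = 2140 kg/m³.

2140 kg/m³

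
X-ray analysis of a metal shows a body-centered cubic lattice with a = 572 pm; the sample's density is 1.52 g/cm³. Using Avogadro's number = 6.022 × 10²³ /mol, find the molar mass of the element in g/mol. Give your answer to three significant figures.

85.7 g/mol

A BCC cell has Z = 2 atoms; a = 5.720 × 10^-8 cm.
M = ρ·N_A·a³/Z = 1.52 × 6.022 × 10²³ × 1.871 × 10^-22 / 2 = 85.7 g/mol.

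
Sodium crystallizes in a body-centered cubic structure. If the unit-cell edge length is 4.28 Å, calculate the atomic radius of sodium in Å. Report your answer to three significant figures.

1.85 Å

In a BCC lattice, atoms touch along the body diagonal, so √3·a = 4r.
r = √3·a/4 = 1.7321 × 4.28 / 4 = 1.85 Å.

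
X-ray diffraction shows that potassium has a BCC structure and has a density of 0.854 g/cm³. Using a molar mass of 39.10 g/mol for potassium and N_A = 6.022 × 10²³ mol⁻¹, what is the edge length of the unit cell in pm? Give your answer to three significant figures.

534 pm

With Z = 2 atoms per BCC cell, a³ = Z·M/(N_A·ρ) = 2 × 39.10 / (6.022 × 10²³ × 0.8540 g/cm³) = 1.521 × 10^-22 cm³.
a = (1.521 × 10^-22)^(1/3) = 5.337 × 10^-8 cm = 534 pm.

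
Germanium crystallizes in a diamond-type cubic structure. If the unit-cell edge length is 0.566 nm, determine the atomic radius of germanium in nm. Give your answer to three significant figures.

In a diamond cubic lattice, nearest neighbors lie along the body diagonal with √3·a = 8r.
r = √3·a/8 = 1.7321 × 0.566 / 8 = 0.123 nm.

0.123 nm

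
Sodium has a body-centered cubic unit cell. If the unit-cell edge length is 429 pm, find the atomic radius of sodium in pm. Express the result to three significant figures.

In a BCC lattice, atoms touch along the body diagonal, so √3·a = 4r.
r = √3·a/4 = 1.7321 × 429 / 4 = 186 pm.

186 pm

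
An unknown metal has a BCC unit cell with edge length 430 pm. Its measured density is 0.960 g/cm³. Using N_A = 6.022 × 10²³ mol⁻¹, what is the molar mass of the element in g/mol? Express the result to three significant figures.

23.0 g/mol

A BCC cell has Z = 2 atoms; a = 4.300 × 10^-8 cm.
M = ρ·N_A·a³/Z = 0.960 × 6.022 × 10²³ × 7.951 × 10^-23 / 2 = 23.0 g/mol.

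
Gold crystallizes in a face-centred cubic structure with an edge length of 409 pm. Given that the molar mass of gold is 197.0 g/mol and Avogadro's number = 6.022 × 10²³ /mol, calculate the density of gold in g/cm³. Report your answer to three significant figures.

19.1 g/cm³

An FCC unit cell contains Z = 4 atoms.
Cell volume: a³ = (409 pm)³ = (4.090 × 10^-8 cm)³ = 6.842 × 10^-23 cm³.
ρ = Z·M/(N_A·a³) = 4 × 197.0 / (6.022 × 10²³ × 6.842 × 10^-23) = 19.13 g/cm³.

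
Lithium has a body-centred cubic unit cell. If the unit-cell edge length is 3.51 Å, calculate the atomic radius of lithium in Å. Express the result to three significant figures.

1.52 Å

In a BCC lattice, atoms touch along the body diagonal, so √3·a = 4r.
r = √3·a/4 = 1.7321 × 3.51 / 4 = 1.52 Å.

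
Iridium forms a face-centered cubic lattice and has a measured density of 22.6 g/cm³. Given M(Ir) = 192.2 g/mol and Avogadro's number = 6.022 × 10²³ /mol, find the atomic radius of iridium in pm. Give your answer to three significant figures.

For an FCC cell (Z = 4), a³ = Z·M/(N_A·ρ) = 4 × 192.2 / (6.022 × 10²³ × 22.60) = 5.649 × 10^-23 cm³, so a = 3.837 × 10^-8 cm = 383.7 pm.
Atoms touch along the face diagonal, so √2·a = 4r, so r = 0.3536 × a = 136 pm.

136 pm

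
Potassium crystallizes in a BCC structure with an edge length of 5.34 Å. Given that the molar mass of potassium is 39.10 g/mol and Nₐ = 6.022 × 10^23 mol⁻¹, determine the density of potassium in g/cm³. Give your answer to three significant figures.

0.853 g/cm³

A BCC unit cell contains Z = 2 atoms.
Cell volume: a³ = (5.34 Å)³ = (5.340 × 10^-8 cm)³ = 1.523 × 10^-22 cm³.
ρ = Z·M/(N_A·a³) = 2 × 39.10 / (6.022 × 10²³ × 1.523 × 10^-22) = 0.8528 g/cm³.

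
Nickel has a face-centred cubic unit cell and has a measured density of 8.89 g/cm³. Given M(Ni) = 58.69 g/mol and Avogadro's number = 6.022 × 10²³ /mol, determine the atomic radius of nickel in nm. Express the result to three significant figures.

0.125 nm

For an FCC cell (Z = 4), a³ = Z·M/(N_A·ρ) = 4 × 58.69 / (6.022 × 10²³ × 8.890) = 4.385 × 10^-23 cm³, so a = 3.526 × 10^-8 cm = 0.3526 nm.
Atoms touch along the face diagonal, so √2·a = 4r, so r = 0.3536 × a = 0.125 nm.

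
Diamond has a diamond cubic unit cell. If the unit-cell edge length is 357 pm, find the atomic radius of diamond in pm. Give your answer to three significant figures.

77.3 pm

In a diamond cubic lattice, nearest neighbors lie along the body diagonal with √3·a = 8r.
r = √3·a/8 = 1.7321 × 357 / 8 = 77.3 pm.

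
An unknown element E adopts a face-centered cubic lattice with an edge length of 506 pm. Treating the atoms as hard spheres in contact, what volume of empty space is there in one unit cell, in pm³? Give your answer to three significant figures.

3.36 × 10^7 pm³

In an FCC lattice atoms touch along the face diagonal, so √2·a = 4r, so r = 0.3536a = 178.9 pm.
V_cell = a³ = 1.296 × 10^8 pm³; V_atoms = 4 × (4/3)πr³ = 9.593 × 10^7 pm³.
Empty space = 1.296 × 10^8 − 9.593 × 10^7 = 3.36 × 10^7 pm³.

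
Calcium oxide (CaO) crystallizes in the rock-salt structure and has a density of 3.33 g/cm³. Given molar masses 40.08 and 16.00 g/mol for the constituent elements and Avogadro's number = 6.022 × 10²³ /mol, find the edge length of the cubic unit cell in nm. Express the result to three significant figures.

M(CaO) = 56.08 g/mol; Z = 4 formula units per cell.
a³ = Z·M/(N_A·ρ) = 4 × 56.08 / (6.022 × 10²³ × 3.33) = 1.119 × 10^-22 cm³, so a = 4.818 × 10^-8 cm = 0.482 nm.

0.482 nm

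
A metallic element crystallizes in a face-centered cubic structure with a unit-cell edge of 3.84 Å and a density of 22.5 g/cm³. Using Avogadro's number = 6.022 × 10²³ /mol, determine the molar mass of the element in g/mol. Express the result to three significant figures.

An FCC cell has Z = 4 atoms; a = 3.840 × 10^-8 cm.
M = ρ·N_A·a³/Z = 22.5 × 6.022 × 10²³ × 5.662 × 10^-23 / 4 = 192 g/mol.

192 g/mol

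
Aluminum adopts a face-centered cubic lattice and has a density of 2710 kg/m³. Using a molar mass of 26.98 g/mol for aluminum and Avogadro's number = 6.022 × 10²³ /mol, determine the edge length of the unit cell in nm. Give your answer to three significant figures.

0.404 nm

With Z = 4 atoms per FCC cell, a³ = Z·M/(N_A·ρ) = 4 × 26.98 / (6.022 × 10²³ × 2.710 g/cm³) = 6.613 × 10^-23 cm³.
a = (6.613 × 10^-23)^(1/3) = 4.044 × 10^-8 cm = 0.404 nm.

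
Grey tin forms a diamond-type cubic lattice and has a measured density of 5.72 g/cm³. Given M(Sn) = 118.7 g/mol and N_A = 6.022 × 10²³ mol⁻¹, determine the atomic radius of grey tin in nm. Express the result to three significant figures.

0.141 nm

For a diamond cubic cell (Z = 8), a³ = Z·M/(N_A·ρ) = 8 × 118.7 / (6.022 × 10²³ × 5.720) = 2.757 × 10^-22 cm³, so a = 6.508 × 10^-8 cm = 0.6508 nm.
Nearest neighbors lie along the body diagonal with √3·a = 8r, so r = 0.2165 × a = 0.141 nm.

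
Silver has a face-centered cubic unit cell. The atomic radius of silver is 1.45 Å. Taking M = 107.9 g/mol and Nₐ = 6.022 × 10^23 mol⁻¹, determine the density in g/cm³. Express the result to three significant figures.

In an FCC lattice, atoms touch along the face diagonal, so √2·a = 4r, giving a = 4.101 Å = 4.101 × 10^-8 cm.
With Z = 4, ρ = Z·M/(N_A·a³) = 4 × 107.9 / (6.022 × 10²³ × 6.898 × 10^-23) = 10.39 g/cm³.

10.4 g/cm³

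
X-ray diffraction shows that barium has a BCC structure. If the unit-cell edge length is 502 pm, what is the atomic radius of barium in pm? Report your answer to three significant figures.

In a BCC lattice, atoms touch along the body diagonal, so √3·a = 4r.
r = √3·a/4 = 1.7321 × 502 / 4 = 217 pm.

217 pm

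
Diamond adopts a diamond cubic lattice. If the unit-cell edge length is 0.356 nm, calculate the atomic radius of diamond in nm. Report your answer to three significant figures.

0.0771 nm

In a diamond cubic lattice, nearest neighbors lie along the body diagonal with √3·a = 8r.
r = √3·a/8 = 1.7321 × 0.356 / 8 = 0.0771 nm.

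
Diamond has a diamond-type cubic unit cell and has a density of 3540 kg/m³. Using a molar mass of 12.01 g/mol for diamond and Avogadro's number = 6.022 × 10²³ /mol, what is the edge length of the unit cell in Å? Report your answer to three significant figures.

With Z = 8 atoms per diamond cubic cell, a³ = Z·M/(N_A·ρ) = 8 × 12.01 / (6.022 × 10²³ × 3.540 g/cm³) = 4.507 × 10^-23 cm³.
a = (4.507 × 10^-23)^(1/3) = 3.559 × 10^-8 cm = 3.56 Å.

3.56 Å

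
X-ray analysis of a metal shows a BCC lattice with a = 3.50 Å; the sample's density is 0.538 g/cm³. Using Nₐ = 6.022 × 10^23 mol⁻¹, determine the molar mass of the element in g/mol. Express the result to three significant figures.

6.95 g/mol

A BCC cell has Z = 2 atoms; a = 3.500 × 10^-8 cm.
M = ρ·N_A·a³/Z = 0.538 × 6.022 × 10²³ × 4.288 × 10^-23 / 2 = 6.95 g/mol.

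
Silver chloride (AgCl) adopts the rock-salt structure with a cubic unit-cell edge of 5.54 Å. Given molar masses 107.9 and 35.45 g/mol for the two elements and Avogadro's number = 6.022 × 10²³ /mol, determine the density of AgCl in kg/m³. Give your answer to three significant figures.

The rock-salt structure contains Z = 4 formula units per cell; M(AgCl) = 107.9 + 35.45 = 143.35 g/mol.
a³ = (5.540 × 10^-8 cm)³ = 1.700 × 10^-22 cm³.
ρ = 4 × 143.35 / (6.022 × 10²³ × 1.700 × 10^-22) = 5.600 g/cm³ = 5600 kg/m³.

5600 kg/m³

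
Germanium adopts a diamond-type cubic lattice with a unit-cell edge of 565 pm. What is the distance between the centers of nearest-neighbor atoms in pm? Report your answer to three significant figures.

In a diamond cubic structure, nearest neighbors lie along the body diagonal with √3·a = 8r; the nearest-neighbor distance equals 2r = 0.4330·a.
d = 0.4330 × 565 = 245 pm.

245 pm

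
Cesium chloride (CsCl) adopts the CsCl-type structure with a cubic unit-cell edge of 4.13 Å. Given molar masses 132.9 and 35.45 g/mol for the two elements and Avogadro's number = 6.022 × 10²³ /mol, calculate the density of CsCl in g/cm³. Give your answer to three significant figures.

3.97 g/cm³

The CsCl-type structure contains Z = 1 formula unit per cell; M(CsCl) = 132.9 + 35.45 = 168.35 g/mol.
a³ = (4.130 × 10^-8 cm)³ = 7.044 × 10^-23 cm³.
ρ = 1 × 168.35 / (6.022 × 10²³ × 7.044 × 10^-23) = 3.968 g/cm³.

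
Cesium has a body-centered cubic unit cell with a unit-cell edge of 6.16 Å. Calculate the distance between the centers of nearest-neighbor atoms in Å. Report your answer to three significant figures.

5.33 Å

In a BCC structure, atoms touch along the body diagonal, so √3·a = 4r; the nearest-neighbor distance equals 2r = 0.8660·a.
d = 0.8660 × 6.16 = 5.33 Å.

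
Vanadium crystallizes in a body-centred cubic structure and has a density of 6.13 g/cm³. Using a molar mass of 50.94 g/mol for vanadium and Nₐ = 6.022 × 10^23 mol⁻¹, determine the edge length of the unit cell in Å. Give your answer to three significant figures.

With Z = 2 atoms per BCC cell, a³ = Z·M/(N_A·ρ) = 2 × 50.94 / (6.022 × 10²³ × 6.130 g/cm³) = 2.760 × 10^-23 cm³.
a = (2.760 × 10^-23)^(1/3) = 3.022 × 10^-8 cm = 3.02 Å.

3.02 Å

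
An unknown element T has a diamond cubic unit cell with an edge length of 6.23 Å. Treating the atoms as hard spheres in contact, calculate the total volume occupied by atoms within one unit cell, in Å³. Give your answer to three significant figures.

In a diamond cubic lattice nearest neighbors lie along the body diagonal with √3·a = 8r, so r = 0.2165a = 1.349 Å.
V_atoms = Z × (4/3)πr³ = 8 × (4/3)π × (1.349)³ = 82.2 Å³.

82.2 Å³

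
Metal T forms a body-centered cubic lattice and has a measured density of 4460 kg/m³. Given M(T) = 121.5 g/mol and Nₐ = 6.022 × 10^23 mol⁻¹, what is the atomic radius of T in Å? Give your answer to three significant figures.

1.94 Å

For a BCC cell (Z = 2), a³ = Z·M/(N_A·ρ) = 2 × 121.5 / (6.022 × 10²³ × 4.460) = 9.048 × 10^-23 cm³, so a = 4.489 × 10^-8 cm = 4.489 Å.
Atoms touch along the body diagonal, so √3·a = 4r, so r = 0.4330 × a = 1.94 Å.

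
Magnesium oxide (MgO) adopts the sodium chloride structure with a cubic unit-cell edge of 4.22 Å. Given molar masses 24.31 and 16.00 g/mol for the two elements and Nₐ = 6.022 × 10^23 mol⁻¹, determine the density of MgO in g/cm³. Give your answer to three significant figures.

3.56 g/cm³

The sodium chloride structure contains Z = 4 formula units per cell; M(MgO) = 24.31 + 16.00 = 40.31 g/mol.
a³ = (4.220 × 10^-8 cm)³ = 7.515 × 10^-23 cm³.
ρ = 4 × 40.31 / (6.022 × 10²³ × 7.515 × 10^-23) = 3.563 g/cm³.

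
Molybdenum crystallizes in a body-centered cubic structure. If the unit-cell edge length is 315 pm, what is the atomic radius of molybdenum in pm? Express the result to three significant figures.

In a BCC lattice, atoms touch along the body diagonal, so √3·a = 4r.
r = √3·a/4 = 1.7321 × 315 / 4 = 136 pm.

136 pm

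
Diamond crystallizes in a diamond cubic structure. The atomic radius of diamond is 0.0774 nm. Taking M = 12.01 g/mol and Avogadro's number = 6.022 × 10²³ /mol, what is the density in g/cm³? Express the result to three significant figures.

In a diamond cubic lattice, nearest neighbors lie along the body diagonal with √3·a = 8r, giving a = 0.3575 nm = 3.575 × 10^-8 cm.
With Z = 8, ρ = Z·M/(N_A·a³) = 8 × 12.01 / (6.022 × 10²³ × 4.569 × 10^-23) = 3.492 g/cm³.

3.49 g/cm³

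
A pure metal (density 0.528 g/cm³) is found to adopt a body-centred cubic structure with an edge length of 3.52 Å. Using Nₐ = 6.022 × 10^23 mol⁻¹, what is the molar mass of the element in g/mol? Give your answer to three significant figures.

6.93 g/mol

A BCC cell has Z = 2 atoms; a = 3.520 × 10^-8 cm.
M = ρ·N_A·a³/Z = 0.528 × 6.022 × 10²³ × 4.361 × 10^-23 / 2 = 6.93 g/mol.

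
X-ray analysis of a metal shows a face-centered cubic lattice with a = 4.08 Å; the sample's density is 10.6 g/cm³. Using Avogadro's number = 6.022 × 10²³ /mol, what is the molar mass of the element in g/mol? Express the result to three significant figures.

An FCC cell has Z = 4 atoms; a = 4.080 × 10^-8 cm.
M = ρ·N_A·a³/Z = 10.6 × 6.022 × 10²³ × 6.792 × 10^-23 / 4 = 108 g/mol.

108 g/mol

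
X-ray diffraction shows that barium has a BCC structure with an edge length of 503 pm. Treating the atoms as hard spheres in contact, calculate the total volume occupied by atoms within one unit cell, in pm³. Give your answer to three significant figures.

In a BCC lattice atoms touch along the body diagonal, so √3·a = 4r, so r = 0.4330a = 217.8 pm.
V_atoms = Z × (4/3)πr³ = 2 × (4/3)π × (217.8)³ = 8.66 × 10^7 pm³.

8.66 × 10^7 pm³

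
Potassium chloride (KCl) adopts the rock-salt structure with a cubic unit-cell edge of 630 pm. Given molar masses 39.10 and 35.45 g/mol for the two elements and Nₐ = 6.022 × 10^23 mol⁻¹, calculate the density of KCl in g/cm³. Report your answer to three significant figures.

1.98 g/cm³

The rock-salt structure contains Z = 4 formula units per cell; M(KCl) = 39.10 + 35.45 = 74.55 g/mol.
a³ = (6.300 × 10^-8 cm)³ = 2.500 × 10^-22 cm³.
ρ = 4 × 74.55 / (6.022 × 10²³ × 2.500 × 10^-22) = 1.980 g/cm³.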